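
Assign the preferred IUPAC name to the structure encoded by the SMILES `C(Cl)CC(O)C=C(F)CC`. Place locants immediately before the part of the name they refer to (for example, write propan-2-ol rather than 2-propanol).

1-chloro-5-fluorohept-4-en-3-ol

Counting along the main chain through the –OH group and the multiple bond gives 7 carbons: the parent is heptane.
The highest-priority functional group is an alcohol (–OH), so the name ends in -ol.
The chain contains a C=C double bond, so the unsaturation ending is -ene.
The numbering direction is chosen so that numbering from this end puts the hydroxyl group at C-3 rather than C-5.
That gives the hydroxyl at C-3; the double bond between C-4 and C-5; a chloro group at C-1; a fluoro group at C-5.
Prefixes are listed alphabetically: chloro, fluoro.
The name is 1-chloro-5-fluorohept-4-en-3-ol.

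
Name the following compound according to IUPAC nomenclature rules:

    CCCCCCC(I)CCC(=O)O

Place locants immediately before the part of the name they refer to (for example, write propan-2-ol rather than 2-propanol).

The longest carbon chain that includes the –COOH group has 10 carbons, so the parent hydride is decane.
A carboxylic acid (terminal –COOH) is the principal characteristic group, giving the suffix -oic acid.
Number the chain so that the carboxylic acid carbon is C-1 by definition.
This places an iodo group at C-4.
Putting it together: 4-iododecanoic acid.

4-iododecanoic acid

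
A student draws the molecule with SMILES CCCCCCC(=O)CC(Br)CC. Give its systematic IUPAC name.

3-bromoundecan-5-one

The longest carbon chain that includes the carbonyl has 11 carbons, so the parent hydride is undecane.
The highest-priority functional group is a ketone (C=O on an internal carbon), so the name ends in -one.
The numbering direction is chosen so that numbering from this end puts the carbonyl group at C-5 rather than C-7.
That gives the carbonyl at C-5; a bromo group at C-3.
The name is 3-bromoundecan-5-one.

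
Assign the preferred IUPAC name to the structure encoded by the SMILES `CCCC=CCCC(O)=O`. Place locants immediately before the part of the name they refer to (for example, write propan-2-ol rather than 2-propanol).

oct-4-enoic acid

Counting along the main chain through the –COOH group and the multiple bond gives 8 carbons: the parent is octane.
The highest-priority functional group is a carboxylic acid (terminal –COOH), so the name ends in -oic acid.
A C=C double bond in the chain gives the infix -ene-.
Number the chain so that the carboxylic acid carbon is C-1 by definition.
With this numbering: the double bond between C-4 and C-5.
The name is oct-4-enoic acid.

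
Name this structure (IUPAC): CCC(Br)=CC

3-bromopent-2-ene

Counting along the main chain through the multiple bond gives 5 carbons: the parent is pentane.
A C=C double bond in the chain gives the infix -ene-.
Number the chain so that numbering from this end puts the double bond at C-2 rather than C-3.
That gives the double bond between C-2 and C-3; a bromo group at C-3.
The name is 3-bromopent-2-ene.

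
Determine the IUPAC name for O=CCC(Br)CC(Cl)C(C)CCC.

The longest carbon chain that includes the –CHO group has 9 carbons, so the parent hydride is nonane.
An aldehyde (terminal –CHO) is the principal characteristic group, giving the suffix -al.
The numbering direction is chosen so that the aldehyde carbon is C-1 by definition.
That gives a bromo group at C-3; a chloro group at C-5; a methyl group at C-6.
Prefixes are listed alphabetically: bromo, chloro, methyl.
Assembling the pieces gives 3-bromo-5-chloro-6-methylnonanal.

3-bromo-5-chloro-6-methylnonanal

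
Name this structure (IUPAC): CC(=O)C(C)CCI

5-iodo-3-methylpentan-2-one

Counting along the main chain through the carbonyl gives 5 carbons: the parent is pentane.
The principal characteristic group is a ketone (C=O on an internal carbon), named with the suffix -one.
The numbering direction is chosen so that numbering from this end puts the carbonyl group at C-2 rather than C-4.
That gives the carbonyl at C-2; an iodo group at C-5; a methyl group at C-3.
The substituents are ordered alphabetically, ignoring any di-/tri- multipliers.
Assembling the pieces gives 5-iodo-3-methylpentan-2-one.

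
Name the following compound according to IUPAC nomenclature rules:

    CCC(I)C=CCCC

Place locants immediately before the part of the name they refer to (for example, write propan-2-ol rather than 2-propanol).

3-iodooct-4-ene

The longest carbon chain that includes the multiple bond has 8 carbons, so the parent hydride is octane.
The chain contains a C=C double bond, so the unsaturation ending is -ene.
Choose the numbering such that the substituent locant set {3} is lower than {6} at the first point of difference.
With this numbering: the double bond between C-4 and C-5; an iodo group at C-3.
Putting it together: 3-iodooct-4-ene.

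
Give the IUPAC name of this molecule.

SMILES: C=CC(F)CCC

Counting along the main chain through the multiple bond gives 6 carbons: the parent is hexane.
The chain contains a C=C double bond, so the unsaturation ending is -ene.
The numbering direction is chosen so that numbering from this end puts the double bond at C-1 rather than C-5.
This places the double bond between C-1 and C-2; a fluoro group at C-3.
Assembling the pieces gives 3-fluorohex-1-ene.

3-fluorohex-1-ene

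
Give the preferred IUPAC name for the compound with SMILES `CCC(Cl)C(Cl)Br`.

The parent chain contains 4 carbons (butane).
Choose the numbering such that the substituent locant set {1,1,2} is lower than {3,4,4} at the first point of difference.
This places a bromo group at C-1; chloro groups at C-1 and C-2.
The substituents are ordered alphabetically, ignoring any di-/tri- multipliers.
Putting it together: 1-bromo-1,2-dichlorobutane.

1-bromo-1,2-dichlorobutane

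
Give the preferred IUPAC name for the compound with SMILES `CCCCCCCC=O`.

octanal

Counting along the main chain through the –CHO group gives 8 carbons: the parent is octane.
An aldehyde (terminal –CHO) is the principal characteristic group, giving the suffix -al.
Number the chain so that the aldehyde carbon is C-1 by definition.
The name is octanal.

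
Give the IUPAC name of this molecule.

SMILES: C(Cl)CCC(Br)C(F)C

4-bromo-1-chloro-5-fluorohexane

The parent chain contains 6 carbons (hexane).
Choose the numbering such that the substituent locant set {1,4,5} is lower than {2,3,6} at the first point of difference.
That gives a bromo group at C-4; a chloro group at C-1; a fluoro group at C-5.
The substituents are ordered alphabetically, ignoring any di-/tri- multipliers.
The name is 4-bromo-1-chloro-5-fluorohexane.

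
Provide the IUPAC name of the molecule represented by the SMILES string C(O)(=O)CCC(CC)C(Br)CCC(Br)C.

The longest carbon chain that includes the –COOH group has 9 carbons, so the parent hydride is nonane.
The principal characteristic group is a carboxylic acid (terminal –COOH), named with the suffix -oic acid.
Number the chain so that the carboxylic acid carbon is C-1 by definition.
With this numbering: bromo groups at C-5 and C-8; an ethyl group at C-4.
The substituents are ordered alphabetically, ignoring any di-/tri- multipliers.
Putting it together: 5,8-dibromo-4-ethylnonanoic acid.

5,8-dibromo-4-ethylnonanoic acid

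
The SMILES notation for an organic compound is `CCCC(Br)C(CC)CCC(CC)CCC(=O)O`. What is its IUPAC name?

The longest chain bearing the –COOH group is 11 carbons long (undecane).
The principal characteristic group is a carboxylic acid (terminal –COOH), named with the suffix -oic acid.
Number the chain so that the carboxylic acid carbon is C-1 by definition.
That gives a bromo group at C-8; ethyl groups at C-4 and C-7.
Substituent prefixes are cited in alphabetical order (multiplying prefixes like di-/tri- are ignored for ordering).
The name is 8-bromo-4,7-diethylundecanoic acid.

8-bromo-4,7-diethylundecanoic acid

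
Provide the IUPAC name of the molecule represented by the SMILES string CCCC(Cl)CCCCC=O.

6-chlorononanal

Counting along the main chain through the –CHO group gives 9 carbons: the parent is nonane.
The highest-priority functional group is an aldehyde (terminal –CHO), so the name ends in -al.
The numbering direction is chosen so that the aldehyde carbon is C-1 by definition.
That gives a chloro group at C-6.
Putting it together: 6-chlorononanal.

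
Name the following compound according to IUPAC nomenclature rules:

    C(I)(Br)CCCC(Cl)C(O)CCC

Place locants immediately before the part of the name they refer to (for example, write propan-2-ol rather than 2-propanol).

9-bromo-5-chloro-9-iodononan-4-ol

The longest carbon chain that includes the –OH group has 9 carbons, so the parent hydride is nonane.
An alcohol (–OH) is the principal characteristic group, giving the suffix -ol.
Choose the numbering such that numbering from this end puts the hydroxyl group at C-4 rather than C-6.
This places the hydroxyl at C-4; a bromo group at C-9; a chloro group at C-5; an iodo group at C-9.
Prefixes are listed alphabetically: bromo, chloro, iodo.
Putting it together: 9-bromo-5-chloro-9-iodononan-4-ol.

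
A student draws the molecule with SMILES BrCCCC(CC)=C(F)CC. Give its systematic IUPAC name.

7-bromo-4-ethyl-3-fluorohept-3-ene

The longest chain bearing the multiple bond is 7 carbons long (heptane).
A C=C double bond in the chain gives the infix -ene-.
Choose the numbering such that numbering from this end puts the double bond at C-3 rather than C-4.
This places the double bond between C-3 and C-4; a bromo group at C-7; an ethyl group at C-4; a fluoro group at C-3.
Prefixes are listed alphabetically: bromo, ethyl, fluoro.
The name is 7-bromo-4-ethyl-3-fluorohept-3-ene.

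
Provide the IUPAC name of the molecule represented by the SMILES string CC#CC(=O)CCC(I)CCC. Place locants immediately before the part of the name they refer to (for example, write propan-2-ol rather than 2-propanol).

Counting along the main chain through the carbonyl and the multiple bond gives 10 carbons: the parent is decane.
The highest-priority functional group is a ketone (C=O on an internal carbon), so the name ends in -one.
The chain contains a C≡C triple bond, so the unsaturation ending is -yne.
Choose the numbering such that numbering from this end puts the carbonyl group at C-4 rather than C-7.
This places the carbonyl at C-4; the triple bond between C-2 and C-3; an iodo group at C-7.
Assembling the pieces gives 7-iododec-2-yn-4-one.

7-iododec-2-yn-4-one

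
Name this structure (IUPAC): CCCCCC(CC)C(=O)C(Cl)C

The longest chain bearing the carbonyl is 9 carbons long (nonane).
The principal characteristic group is a ketone (C=O on an internal carbon), named with the suffix -one.
Choose the numbering such that numbering from this end puts the carbonyl group at C-3 rather than C-7.
That gives the carbonyl at C-3; a chloro group at C-2; an ethyl group at C-4.
Substituent prefixes are cited in alphabetical order (multiplying prefixes like di-/tri- are ignored for ordering).
The name is 2-chloro-4-ethylnonan-3-one.

2-chloro-4-ethylnonan-3-one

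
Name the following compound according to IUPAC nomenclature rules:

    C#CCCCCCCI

The longest chain bearing the multiple bond is 8 carbons long (octane).
A C≡C triple bond in the chain gives the infix -yne-.
The numbering direction is chosen so that numbering from this end puts the triple bond at C-1 rather than C-7.
With this numbering: the triple bond between C-1 and C-2; an iodo group at C-8.
The name is 8-iodooct-1-yne.

8-iodooct-1-yne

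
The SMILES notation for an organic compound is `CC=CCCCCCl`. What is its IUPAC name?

7-chlorohept-2-ene

The longest carbon chain that includes the multiple bond has 7 carbons, so the parent hydride is heptane.
A C=C double bond in the chain gives the infix -ene-.
Number the chain so that numbering from this end puts the double bond at C-2 rather than C-5.
That gives the double bond between C-2 and C-3; a chloro group at C-7.
Putting it together: 7-chlorohept-2-ene.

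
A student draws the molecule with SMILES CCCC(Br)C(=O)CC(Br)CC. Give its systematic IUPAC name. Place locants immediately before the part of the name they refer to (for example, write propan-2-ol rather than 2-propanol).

The longest carbon chain that includes the carbonyl has 9 carbons, so the parent hydride is nonane.
The highest-priority functional group is a ketone (C=O on an internal carbon), so the name ends in -one.
Choose the numbering such that the substituent locant set {3,6} is lower than {4,7} at the first point of difference.
That gives the carbonyl at C-5; bromo groups at C-3 and C-6.
Assembling the pieces gives 3,6-dibromononan-5-one.

3,6-dibromononan-5-one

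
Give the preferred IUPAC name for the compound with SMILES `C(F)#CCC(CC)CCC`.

4-ethyl-1-fluorohept-1-yne

The longest chain bearing the multiple bond is 7 carbons long (heptane).
The chain contains a C≡C triple bond, so the unsaturation ending is -yne.
The numbering direction is chosen so that numbering from this end puts the triple bond at C-1 rather than C-6.
This places the triple bond between C-1 and C-2; an ethyl group at C-4; a fluoro group at C-1.
Substituent prefixes are cited in alphabetical order (multiplying prefixes like di-/tri- are ignored for ordering).
Putting it together: 4-ethyl-1-fluorohept-1-yne.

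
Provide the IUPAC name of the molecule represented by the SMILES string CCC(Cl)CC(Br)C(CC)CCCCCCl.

7-bromo-1,9-dichloro-6-ethylundecane

The longest continuous carbon chain has 11 atoms, so the parent hydride is undecane.
Choose the numbering such that the substituent locant set {1,6,7,9} is lower than {3,5,6,11} at the first point of difference.
That gives a bromo group at C-7; chloro groups at C-1 and C-9; an ethyl group at C-6.
The substituents are ordered alphabetically, ignoring any di-/tri- multipliers.
Putting it together: 7-bromo-1,9-dichloro-6-ethylundecane.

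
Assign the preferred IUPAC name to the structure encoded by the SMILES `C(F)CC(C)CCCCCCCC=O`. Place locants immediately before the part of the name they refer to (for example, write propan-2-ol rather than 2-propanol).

11-fluoro-9-methylundecanal

Counting along the main chain through the –CHO group gives 11 carbons: the parent is undecane.
An aldehyde (terminal –CHO) is the principal characteristic group, giving the suffix -al.
Choose the numbering such that the aldehyde carbon is C-1 by definition.
This places a fluoro group at C-11; a methyl group at C-9.
The substituents are ordered alphabetically, ignoring any di-/tri- multipliers.
Putting it together: 11-fluoro-9-methylundecanal.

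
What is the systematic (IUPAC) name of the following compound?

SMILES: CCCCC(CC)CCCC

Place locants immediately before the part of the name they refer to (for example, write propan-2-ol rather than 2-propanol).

The longest continuous carbon chain has 9 atoms, so the parent hydride is nonane.
Numbering from either end gives identical locants here.
With this numbering: an ethyl group at C-5.
Putting it together: 5-ethylnonane.

5-ethylnonane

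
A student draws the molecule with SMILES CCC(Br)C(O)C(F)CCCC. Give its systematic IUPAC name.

The longest carbon chain that includes the –OH group has 9 carbons, so the parent hydride is nonane.
The highest-priority functional group is an alcohol (–OH), so the name ends in -ol.
Choose the numbering such that numbering from this end puts the hydroxyl group at C-4 rather than C-6.
With this numbering: the hydroxyl at C-4; a bromo group at C-3; a fluoro group at C-5.
The substituents are ordered alphabetically, ignoring any di-/tri- multipliers.
Putting it together: 3-bromo-5-fluorononan-4-ol.

3-bromo-5-fluorononan-4-ol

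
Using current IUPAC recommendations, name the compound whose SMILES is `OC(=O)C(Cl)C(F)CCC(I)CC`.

2-chloro-3-fluoro-6-iodooctanoic acid

The longest carbon chain that includes the –COOH group has 8 carbons, so the parent hydride is octane.
The principal characteristic group is a carboxylic acid (terminal –COOH), named with the suffix -oic acid.
Number the chain so that the carboxylic acid carbon is C-1 by definition.
With this numbering: a chloro group at C-2; a fluoro group at C-3; an iodo group at C-6.
Prefixes are listed alphabetically: chloro, fluoro, iodo.
Putting it together: 2-chloro-3-fluoro-6-iodooctanoic acid.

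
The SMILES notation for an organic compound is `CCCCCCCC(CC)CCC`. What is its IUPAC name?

The parent chain contains 11 carbons (undecane).
Choose the numbering such that the substituent locant set {4} is lower than {8} at the first point of difference.
With this numbering: an ethyl group at C-4.
Putting it together: 4-ethylundecane.

4-ethylundecane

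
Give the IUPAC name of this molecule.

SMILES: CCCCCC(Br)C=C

The longest chain bearing the multiple bond is 8 carbons long (octane).
A C=C double bond in the chain gives the infix -ene-.
The numbering direction is chosen so that numbering from this end puts the double bond at C-1 rather than C-7.
That gives the double bond between C-1 and C-2; a bromo group at C-3.
Putting it together: 3-bromooct-1-ene.

3-bromooct-1-ene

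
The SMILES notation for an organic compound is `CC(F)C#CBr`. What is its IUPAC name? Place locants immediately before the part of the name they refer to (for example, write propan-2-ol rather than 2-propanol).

The longest chain bearing the multiple bond is 4 carbons long (butane).
A C≡C triple bond in the chain gives the infix -yne-.
The numbering direction is chosen so that numbering from this end puts the triple bond at C-1 rather than C-3.
This places the triple bond between C-1 and C-2; a bromo group at C-1; a fluoro group at C-3.
Prefixes are listed alphabetically: bromo, fluoro.
Assembling the pieces gives 1-bromo-3-fluorobut-1-yne.

1-bromo-3-fluorobut-1-yne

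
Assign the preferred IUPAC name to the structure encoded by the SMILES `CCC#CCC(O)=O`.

hex-3-ynoic acid

Counting along the main chain through the –COOH group and the multiple bond gives 6 carbons: the parent is hexane.
The principal characteristic group is a carboxylic acid (terminal –COOH), named with the suffix -oic acid.
The chain contains a C≡C triple bond, so the unsaturation ending is -yne.
Choose the numbering such that the carboxylic acid carbon is C-1 by definition.
This places the triple bond between C-3 and C-4.
Putting it together: hex-3-ynoic acid.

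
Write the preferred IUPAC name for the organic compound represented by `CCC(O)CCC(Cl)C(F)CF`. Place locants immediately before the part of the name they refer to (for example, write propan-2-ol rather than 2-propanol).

6-chloro-7,8-difluorooctan-3-ol

Counting along the main chain through the –OH group gives 8 carbons: the parent is octane.
The highest-priority functional group is an alcohol (–OH), so the name ends in -ol.
The numbering direction is chosen so that numbering from this end puts the hydroxyl group at C-3 rather than C-6.
That gives the hydroxyl at C-3; a chloro group at C-6; fluoro groups at C-7 and C-8.
Substituent prefixes are cited in alphabetical order (multiplying prefixes like di-/tri- are ignored for ordering).
Putting it together: 6-chloro-7,8-difluorooctan-3-ol.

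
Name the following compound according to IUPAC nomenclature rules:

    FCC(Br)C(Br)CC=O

3,4-dibromo-5-fluoropentanal

The longest carbon chain that includes the –CHO group has 5 carbons, so the parent hydride is pentane.
The principal characteristic group is an aldehyde (terminal –CHO), named with the suffix -al.
The numbering direction is chosen so that the aldehyde carbon is C-1 by definition.
This places bromo groups at C-3 and C-4; a fluoro group at C-5.
The substituents are ordered alphabetically, ignoring any di-/tri- multipliers.
The name is 3,4-dibromo-5-fluoropentanal.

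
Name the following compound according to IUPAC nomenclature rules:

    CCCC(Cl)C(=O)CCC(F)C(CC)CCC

4-chloro-9-ethyl-8-fluorododecan-5-one

The longest chain bearing the carbonyl is 12 carbons long (dodecane).
The highest-priority functional group is a ketone (C=O on an internal carbon), so the name ends in -one.
The numbering direction is chosen so that numbering from this end puts the carbonyl group at C-5 rather than C-8.
With this numbering: the carbonyl at C-5; a chloro group at C-4; an ethyl group at C-9; a fluoro group at C-8.
The substituents are ordered alphabetically, ignoring any di-/tri- multipliers.
Putting it together: 4-chloro-9-ethyl-8-fluorododecan-5-one.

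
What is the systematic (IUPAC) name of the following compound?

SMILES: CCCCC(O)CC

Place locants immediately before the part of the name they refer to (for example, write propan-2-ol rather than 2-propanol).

heptan-3-ol

The longest carbon chain that includes the –OH group has 7 carbons, so the parent hydride is heptane.
The principal characteristic group is an alcohol (–OH), named with the suffix -ol.
Number the chain so that numbering from this end puts the hydroxyl group at C-3 rather than C-5.
With this numbering: the hydroxyl at C-3.
Putting it together: heptan-3-ol.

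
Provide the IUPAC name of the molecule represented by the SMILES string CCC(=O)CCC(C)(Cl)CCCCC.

The longest chain bearing the carbonyl is 11 carbons long (undecane).
A ketone (C=O on an internal carbon) is the principal characteristic group, giving the suffix -one.
Number the chain so that numbering from this end puts the carbonyl group at C-3 rather than C-9.
That gives the carbonyl at C-3; a chloro group at C-6; a methyl group at C-6.
Prefixes are listed alphabetically: chloro, methyl.
Putting it together: 6-chloro-6-methylundecan-3-one.

6-chloro-6-methylundecan-3-one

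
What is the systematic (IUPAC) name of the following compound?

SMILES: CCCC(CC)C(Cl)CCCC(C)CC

The longest carbon chain is 11 atoms: the parent is undecane.
The numbering direction is chosen so that the substituent locant set {3,7,8} is lower than {4,5,9} at the first point of difference.
This places a chloro group at C-7; an ethyl group at C-8; a methyl group at C-3.
The substituents are ordered alphabetically, ignoring any di-/tri- multipliers.
The name is 7-chloro-8-ethyl-3-methylundecane.

7-chloro-8-ethyl-3-methylundecane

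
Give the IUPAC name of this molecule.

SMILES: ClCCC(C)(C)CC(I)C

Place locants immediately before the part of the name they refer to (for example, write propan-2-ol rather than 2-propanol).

The parent chain contains 6 carbons (hexane).
Number the chain so that the substituent locant set {1,3,3,5} is lower than {2,4,4,6} at the first point of difference.
That gives a chloro group at C-1; an iodo group at C-5; two methyl groups at C-3.
Prefixes are listed alphabetically: chloro, iodo, methyl.
Putting it together: 1-chloro-5-iodo-3,3-dimethylhexane.

1-chloro-5-iodo-3,3-dimethylhexane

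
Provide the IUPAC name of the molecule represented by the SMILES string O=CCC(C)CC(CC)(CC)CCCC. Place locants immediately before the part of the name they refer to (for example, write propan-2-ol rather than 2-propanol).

5,5-diethyl-3-methylnonanal

Counting along the main chain through the –CHO group gives 9 carbons: the parent is nonane.
An aldehyde (terminal –CHO) is the principal characteristic group, giving the suffix -al.
Choose the numbering such that the aldehyde carbon is C-1 by definition.
This places two ethyl groups at C-5; a methyl group at C-3.
Prefixes are listed alphabetically: ethyl, methyl.
Putting it together: 5,5-diethyl-3-methylnonanal.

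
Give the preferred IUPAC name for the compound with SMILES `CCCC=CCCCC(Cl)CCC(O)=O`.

4-chlorododec-8-enoic acid

The longest chain bearing the –COOH group and the multiple bond is 12 carbons long (dodecane).
A carboxylic acid (terminal –COOH) is the principal characteristic group, giving the suffix -oic acid.
A C=C double bond in the chain gives the infix -ene-.
Number the chain so that the carboxylic acid carbon is C-1 by definition.
With this numbering: the double bond between C-8 and C-9; a chloro group at C-4.
The name is 4-chlorododec-8-enoic acid.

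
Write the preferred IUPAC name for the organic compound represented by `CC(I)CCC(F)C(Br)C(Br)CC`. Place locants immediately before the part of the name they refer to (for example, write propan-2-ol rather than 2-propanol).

The longest continuous carbon chain has 9 atoms, so the parent hydride is nonane.
Number the chain so that the substituent locant set {2,5,6,7} is lower than {3,4,5,8} at the first point of difference.
With this numbering: bromo groups at C-6 and C-7; a fluoro group at C-5; an iodo group at C-2.
Prefixes are listed alphabetically: bromo, fluoro, iodo.
Putting it together: 6,7-dibromo-5-fluoro-2-iodononane.

6,7-dibromo-5-fluoro-2-iodononane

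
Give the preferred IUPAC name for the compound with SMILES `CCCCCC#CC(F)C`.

2-fluoronon-3-yne

The longest carbon chain that includes the multiple bond has 9 carbons, so the parent hydride is nonane.
There is one C≡C triple bond, indicated by the ending -yne.
The numbering direction is chosen so that numbering from this end puts the triple bond at C-3 rather than C-6.
That gives the triple bond between C-3 and C-4; a fluoro group at C-2.
The name is 2-fluoronon-3-yne.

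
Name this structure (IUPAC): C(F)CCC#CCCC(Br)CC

8-bromo-1-fluorodec-4-yne

The longest chain bearing the multiple bond is 10 carbons long (decane).
A C≡C triple bond in the chain gives the infix -yne-.
The numbering direction is chosen so that numbering from this end puts the triple bond at C-4 rather than C-6.
With this numbering: the triple bond between C-4 and C-5; a bromo group at C-8; a fluoro group at C-1.
Prefixes are listed alphabetically: bromo, fluoro.
Putting it together: 8-bromo-1-fluorodec-4-yne.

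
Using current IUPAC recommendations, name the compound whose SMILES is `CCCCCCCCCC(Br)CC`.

The longest carbon chain is 12 atoms: the parent is dodecane.
The numbering direction is chosen so that the substituent locant set {3} is lower than {10} at the first point of difference.
With this numbering: a bromo group at C-3.
The name is 3-bromododecane.

3-bromododecane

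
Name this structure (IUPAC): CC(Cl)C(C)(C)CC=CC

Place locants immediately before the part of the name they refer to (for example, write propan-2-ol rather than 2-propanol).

6-chloro-5,5-dimethylhept-2-ene

Counting along the main chain through the multiple bond gives 7 carbons: the parent is heptane.
The chain contains a C=C double bond, so the unsaturation ending is -ene.
Number the chain so that numbering from this end puts the double bond at C-2 rather than C-5.
With this numbering: the double bond between C-2 and C-3; a chloro group at C-6; two methyl groups at C-5.
Substituent prefixes are cited in alphabetical order (multiplying prefixes like di-/tri- are ignored for ordering).
Assembling the pieces gives 6-chloro-5,5-dimethylhept-2-ene.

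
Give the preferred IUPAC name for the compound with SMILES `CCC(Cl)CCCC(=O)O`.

The longest chain bearing the –COOH group is 7 carbons long (heptane).
The principal characteristic group is a carboxylic acid (terminal –COOH), named with the suffix -oic acid.
Choose the numbering such that the carboxylic acid carbon is C-1 by definition.
That gives a chloro group at C-5.
The name is 5-chloroheptanoic acid.

5-chloroheptanoic acid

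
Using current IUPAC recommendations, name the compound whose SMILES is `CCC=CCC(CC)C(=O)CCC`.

Counting along the main chain through the carbonyl and the multiple bond gives 10 carbons: the parent is decane.
The principal characteristic group is a ketone (C=O on an internal carbon), named with the suffix -one.
There is one C=C double bond, indicated by the ending -ene.
Number the chain so that numbering from this end puts the carbonyl group at C-4 rather than C-7.
This places the carbonyl at C-4; the double bond between C-7 and C-8; an ethyl group at C-5.
The name is 5-ethyldec-7-en-4-one.

5-ethyldec-7-en-4-one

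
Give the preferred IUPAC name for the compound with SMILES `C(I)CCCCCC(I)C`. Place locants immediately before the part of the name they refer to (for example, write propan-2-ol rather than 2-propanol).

The parent chain contains 8 carbons (octane).
The numbering direction is chosen so that the substituent locant set {1,7} is lower than {2,8} at the first point of difference.
That gives iodo groups at C-1 and C-7.
The name is 1,7-diiodooctane.

1,7-diiodooctane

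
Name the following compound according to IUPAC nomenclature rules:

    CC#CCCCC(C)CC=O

Counting along the main chain through the –CHO group and the multiple bond gives 9 carbons: the parent is nonane.
The principal characteristic group is an aldehyde (terminal –CHO), named with the suffix -al.
The chain contains a C≡C triple bond, so the unsaturation ending is -yne.
Number the chain so that the aldehyde carbon is C-1 by definition.
With this numbering: the triple bond between C-7 and C-8; a methyl group at C-3.
The name is 3-methylnon-7-ynal.

3-methylnon-7-ynal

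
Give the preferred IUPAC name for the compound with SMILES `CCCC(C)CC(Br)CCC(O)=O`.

4-bromo-6-methylnonanoic acid

The longest chain bearing the –COOH group is 9 carbons long (nonane).
A carboxylic acid (terminal –COOH) is the principal characteristic group, giving the suffix -oic acid.
Number the chain so that the carboxylic acid carbon is C-1 by definition.
With this numbering: a bromo group at C-4; a methyl group at C-6.
Substituent prefixes are cited in alphabetical order (multiplying prefixes like di-/tri- are ignored for ordering).
Putting it together: 4-bromo-6-methylnonanoic acid.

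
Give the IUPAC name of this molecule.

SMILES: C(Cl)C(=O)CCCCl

1,5-dichloropentan-2-one

The longest carbon chain that includes the carbonyl has 5 carbons, so the parent hydride is pentane.
The highest-priority functional group is a ketone (C=O on an internal carbon), so the name ends in -one.
The numbering direction is chosen so that numbering from this end puts the carbonyl group at C-2 rather than C-4.
With this numbering: the carbonyl at C-2; chloro groups at C-1 and C-5.
Putting it together: 1,5-dichloropentan-2-one.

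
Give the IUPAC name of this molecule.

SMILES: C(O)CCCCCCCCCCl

The longest carbon chain that includes the –OH group has 10 carbons, so the parent hydride is decane.
An alcohol (–OH) is the principal characteristic group, giving the suffix -ol.
The numbering direction is chosen so that numbering from this end puts the hydroxyl group at C-1 rather than C-10.
That gives the hydroxyl at C-1; a chloro group at C-10.
Assembling the pieces gives 10-chlorodecan-1-ol.

10-chlorodecan-1-ol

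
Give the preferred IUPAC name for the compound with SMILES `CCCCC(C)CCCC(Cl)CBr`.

The longest carbon chain is 10 atoms: the parent is decane.
Choose the numbering such that the substituent locant set {1,2,6} is lower than {5,9,10} at the first point of difference.
With this numbering: a bromo group at C-1; a chloro group at C-2; a methyl group at C-6.
Substituent prefixes are cited in alphabetical order (multiplying prefixes like di-/tri- are ignored for ordering).
The name is 1-bromo-2-chloro-6-methyldecane.

1-bromo-2-chloro-6-methyldecane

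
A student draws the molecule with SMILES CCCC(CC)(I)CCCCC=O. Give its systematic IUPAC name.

6-ethyl-6-iodononanal

The longest chain bearing the –CHO group is 9 carbons long (nonane).
The highest-priority functional group is an aldehyde (terminal –CHO), so the name ends in -al.
Choose the numbering such that the aldehyde carbon is C-1 by definition.
That gives an ethyl group at C-6; an iodo group at C-6.
Substituent prefixes are cited in alphabetical order (multiplying prefixes like di-/tri- are ignored for ordering).
The name is 6-ethyl-6-iodononanal.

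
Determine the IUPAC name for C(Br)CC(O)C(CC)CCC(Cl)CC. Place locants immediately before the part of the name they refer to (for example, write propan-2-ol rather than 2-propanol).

1-bromo-7-chloro-4-ethylnonan-3-ol

The longest carbon chain that includes the –OH group has 9 carbons, so the parent hydride is nonane.
The highest-priority functional group is an alcohol (–OH), so the name ends in -ol.
Choose the numbering such that numbering from this end puts the hydroxyl group at C-3 rather than C-7.
That gives the hydroxyl at C-3; a bromo group at C-1; a chloro group at C-7; an ethyl group at C-4.
The substituents are ordered alphabetically, ignoring any di-/tri- multipliers.
The name is 1-bromo-7-chloro-4-ethylnonan-3-ol.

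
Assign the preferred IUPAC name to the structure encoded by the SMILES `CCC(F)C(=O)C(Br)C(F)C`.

The longest carbon chain that includes the carbonyl has 7 carbons, so the parent hydride is heptane.
The principal characteristic group is a ketone (C=O on an internal carbon), named with the suffix -one.
The numbering direction is chosen so that the substituent locant set {2,3,5} is lower than {3,5,6} at the first point of difference.
That gives the carbonyl at C-4; a bromo group at C-3; fluoro groups at C-2 and C-5.
Substituent prefixes are cited in alphabetical order (multiplying prefixes like di-/tri- are ignored for ordering).
Putting it together: 3-bromo-2,5-difluoroheptan-4-one.

3-bromo-2,5-difluoroheptan-4-one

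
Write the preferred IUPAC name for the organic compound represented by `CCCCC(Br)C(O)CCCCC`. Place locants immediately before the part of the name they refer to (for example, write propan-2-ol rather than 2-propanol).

5-bromoundecan-6-ol

Counting along the main chain through the –OH group gives 11 carbons: the parent is undecane.
The principal characteristic group is an alcohol (–OH), named with the suffix -ol.
Number the chain so that the substituent locant set {5} is lower than {7} at the first point of difference.
This places the hydroxyl at C-6; a bromo group at C-5.
The name is 5-bromoundecan-6-ol.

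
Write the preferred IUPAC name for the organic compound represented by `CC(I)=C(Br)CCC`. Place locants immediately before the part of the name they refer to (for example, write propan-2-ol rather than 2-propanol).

3-bromo-2-iodohex-2-ene

Counting along the main chain through the multiple bond gives 6 carbons: the parent is hexane.
A C=C double bond in the chain gives the infix -ene-.
Choose the numbering such that numbering from this end puts the double bond at C-2 rather than C-4.
This places the double bond between C-2 and C-3; a bromo group at C-3; an iodo group at C-2.
Substituent prefixes are cited in alphabetical order (multiplying prefixes like di-/tri- are ignored for ordering).
Putting it together: 3-bromo-2-iodohex-2-ene.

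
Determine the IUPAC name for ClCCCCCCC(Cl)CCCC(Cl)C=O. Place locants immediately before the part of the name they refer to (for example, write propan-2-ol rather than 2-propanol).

The longest chain bearing the –CHO group is 12 carbons long (dodecane).
The principal characteristic group is an aldehyde (terminal –CHO), named with the suffix -al.
Number the chain so that the aldehyde carbon is C-1 by definition.
That gives chloro groups at C-2 and C-6 and C-12.
Assembling the pieces gives 2,6,12-trichlorododecanal.

2,6,12-trichlorododecanal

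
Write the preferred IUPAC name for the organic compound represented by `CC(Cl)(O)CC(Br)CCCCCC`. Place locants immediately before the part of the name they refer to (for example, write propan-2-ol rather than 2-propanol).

The longest carbon chain that includes the –OH group has 10 carbons, so the parent hydride is decane.
The highest-priority functional group is an alcohol (–OH), so the name ends in -ol.
Choose the numbering such that numbering from this end puts the hydroxyl group at C-2 rather than C-9.
With this numbering: the hydroxyl at C-2; a bromo group at C-4; a chloro group at C-2.
Substituent prefixes are cited in alphabetical order (multiplying prefixes like di-/tri- are ignored for ordering).
Assembling the pieces gives 4-bromo-2-chlorodecan-2-ol.

4-bromo-2-chlorodecan-2-ol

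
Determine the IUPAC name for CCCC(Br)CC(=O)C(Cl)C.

Counting along the main chain through the carbonyl gives 8 carbons: the parent is octane.
A ketone (C=O on an internal carbon) is the principal characteristic group, giving the suffix -one.
Choose the numbering such that numbering from this end puts the carbonyl group at C-3 rather than C-6.
This places the carbonyl at C-3; a bromo group at C-5; a chloro group at C-2.
The substituents are ordered alphabetically, ignoring any di-/tri- multipliers.
Putting it together: 5-bromo-2-chlorooctan-3-one.

5-bromo-2-chlorooctan-3-one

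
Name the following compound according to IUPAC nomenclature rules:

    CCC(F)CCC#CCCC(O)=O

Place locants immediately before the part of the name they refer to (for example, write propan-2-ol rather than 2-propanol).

8-fluorodec-4-ynoic acid

Counting along the main chain through the –COOH group and the multiple bond gives 10 carbons: the parent is decane.
The highest-priority functional group is a carboxylic acid (terminal –COOH), so the name ends in -oic acid.
The chain contains a C≡C triple bond, so the unsaturation ending is -yne.
The numbering direction is chosen so that the carboxylic acid carbon is C-1 by definition.
That gives the triple bond between C-4 and C-5; a fluoro group at C-8.
The name is 8-fluorodec-4-ynoic acid.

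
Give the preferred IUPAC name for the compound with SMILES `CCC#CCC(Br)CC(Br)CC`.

6,8-dibromodec-3-yne

The longest carbon chain that includes the multiple bond has 10 carbons, so the parent hydride is decane.
There is one C≡C triple bond, indicated by the ending -yne.
The numbering direction is chosen so that numbering from this end puts the triple bond at C-3 rather than C-7.
This places the triple bond between C-3 and C-4; bromo groups at C-6 and C-8.
Putting it together: 6,8-dibromodec-3-yne.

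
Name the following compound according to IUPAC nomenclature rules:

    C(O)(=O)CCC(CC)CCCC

4-ethyloctanoic acid

Counting along the main chain through the –COOH group gives 8 carbons: the parent is octane.
The highest-priority functional group is a carboxylic acid (terminal –COOH), so the name ends in -oic acid.
Choose the numbering such that the carboxylic acid carbon is C-1 by definition.
With this numbering: an ethyl group at C-4.
Assembling the pieces gives 4-ethyloctanoic acid.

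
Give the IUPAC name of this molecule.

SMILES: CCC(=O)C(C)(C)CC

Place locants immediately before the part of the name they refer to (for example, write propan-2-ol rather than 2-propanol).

4,4-dimethylhexan-3-one

The longest carbon chain that includes the carbonyl has 6 carbons, so the parent hydride is hexane.
The principal characteristic group is a ketone (C=O on an internal carbon), named with the suffix -one.
Number the chain so that numbering from this end puts the carbonyl group at C-3 rather than C-4.
This places the carbonyl at C-3; two methyl groups at C-4.
Putting it together: 4,4-dimethylhexan-3-one.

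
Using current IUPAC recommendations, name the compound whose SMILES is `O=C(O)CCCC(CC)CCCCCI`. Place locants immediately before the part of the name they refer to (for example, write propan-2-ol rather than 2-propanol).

The longest carbon chain that includes the –COOH group has 10 carbons, so the parent hydride is decane.
The principal characteristic group is a carboxylic acid (terminal –COOH), named with the suffix -oic acid.
The numbering direction is chosen so that the carboxylic acid carbon is C-1 by definition.
This places an ethyl group at C-5; an iodo group at C-10.
The substituents are ordered alphabetically, ignoring any di-/tri- multipliers.
Putting it together: 5-ethyl-10-iododecanoic acid.

5-ethyl-10-iododecanoic acid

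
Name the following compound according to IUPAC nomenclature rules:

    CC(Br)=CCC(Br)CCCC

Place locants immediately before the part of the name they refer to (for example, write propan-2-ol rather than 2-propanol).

Counting along the main chain through the multiple bond gives 9 carbons: the parent is nonane.
There is one C=C double bond, indicated by the ending -ene.
Choose the numbering such that numbering from this end puts the double bond at C-2 rather than C-7.
This places the double bond between C-2 and C-3; bromo groups at C-2 and C-5.
The name is 2,5-dibromonon-2-ene.

2,5-dibromonon-2-ene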